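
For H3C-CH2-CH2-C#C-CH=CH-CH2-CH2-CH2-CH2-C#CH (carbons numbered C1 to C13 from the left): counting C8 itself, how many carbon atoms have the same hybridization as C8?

C8 is sp3 (only σ bonds).
C1: sp3 ✓
C2: sp3 ✓
C3: sp3 ✓
C4: sp
C5: sp
C6: sp2
C7: sp2
C8: sp3 ✓
C9: sp3 ✓
C10: sp3 ✓
C11: sp3 ✓
C12: sp
C13: sp
7 carbons are sp3.

7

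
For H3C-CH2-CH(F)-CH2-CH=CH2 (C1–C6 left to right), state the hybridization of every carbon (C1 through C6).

C1 sp3, C2 sp3, C3 sp3, C4 sp3, C5 sp2, C6 sp2

C1 (4 σ bonds) has steric number 4: sp3.
C2 (4 σ bonds) has steric number 4: sp3.
C3 has 4 σ bonds: steric number 4 → sp3.
C4 has 4 σ bonds: steric number 4 → sp3.
C5: 3 σ bonds, plus one π bond; 3 regions of electron density → sp2.
C6 carries 3 σ bonds, plus one π bond, giving a steric number of 3, so it is sp2.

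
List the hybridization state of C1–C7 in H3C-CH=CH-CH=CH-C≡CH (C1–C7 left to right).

C1 sp3, C2 sp2, C3 sp2, C4 sp2, C5 sp2, C6 sp, C7 sp

C1: 4 σ bonds; 4 regions of electron density → sp3.
C2: 3 σ bonds, plus one π bond — 3 electron domains, sp2.
C3 — 3 σ bonds, plus one π bond. Steric number 3, so sp2.
C4 carries 3 σ bonds, plus one π bond, giving a steric number of 3, so it is sp2.
C5 has 3 σ bonds, plus one π bond: steric number 3 → sp2.
C6 is sp: 2 σ bonds, plus two π bonds, 2 electron-density regions.
C7 carries 2 σ bonds, plus two π bonds, giving a steric number of 2, so it is sp.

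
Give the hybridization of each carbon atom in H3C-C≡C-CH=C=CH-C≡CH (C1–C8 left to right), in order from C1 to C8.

C1 sp3, C2 sp, C3 sp, C4 sp2, C5 sp, C6 sp2, C7 sp, C8 sp

C1 — 4 σ bonds. Steric number 4, so sp3.
C2 carries 2 σ bonds, plus two π bonds, giving a steric number of 2, so it is sp.
C3: 2 σ bonds, plus two π bonds; 2 regions of electron density → sp.
C4 — 3 σ bonds, plus one π bond. Steric number 3, so sp2.
C5: 2 σ bonds, plus two π bonds — 2 electron domains, sp.
C6 has 3 σ bonds, plus one π bond: steric number 3 → sp2.
C7 has 2 σ bonds, plus two π bonds: steric number 2 → sp.
C8 — 2 σ bonds, plus two π bonds. Steric number 2, so sp.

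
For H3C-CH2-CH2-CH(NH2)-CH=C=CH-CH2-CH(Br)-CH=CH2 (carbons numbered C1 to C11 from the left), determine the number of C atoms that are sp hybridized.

C1: sp3
C2: sp3
C3: sp3
C4: sp3
C5: sp2
C6: sp ✓
C7: sp2
C8: sp3
C9: sp3
C10: sp2
C11: sp2
C6 → 1 sp carbon.

1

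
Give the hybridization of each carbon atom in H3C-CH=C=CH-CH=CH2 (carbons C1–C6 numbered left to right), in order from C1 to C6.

C1 sp3, C2 sp2, C3 sp, C4 sp2, C5 sp2, C6 sp2

C1 carries 4 σ bonds, giving a steric number of 4, so it is sp3.
C2: 3 σ bonds, plus one π bond; 3 regions of electron density → sp2.
C3: 2 σ bonds, plus two π bonds — 2 electron domains, sp.
C4: 3 σ bonds, plus one π bond — 3 electron domains, sp2.
C5 has 3 σ bonds, plus one π bond: steric number 3 → sp2.
C6 — 3 σ bonds, plus one π bond. Steric number 3, so sp2.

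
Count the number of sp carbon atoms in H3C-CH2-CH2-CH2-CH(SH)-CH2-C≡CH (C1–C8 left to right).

2

C1: sp3
C2: sp3
C3: sp3
C4: sp3
C5: sp3
C6: sp3
C7: sp ✓
C8: sp ✓
C7, C8 → 2 sp carbons.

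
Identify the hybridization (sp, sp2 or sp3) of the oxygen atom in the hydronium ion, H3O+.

sp³

Three σ bonds + one lone pair = steric number 4 → sp3.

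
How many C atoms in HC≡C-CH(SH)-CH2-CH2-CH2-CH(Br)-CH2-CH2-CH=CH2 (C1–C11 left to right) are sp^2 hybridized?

2

C1: sp
C2: sp
C3: sp3
C4: sp3
C5: sp3
C6: sp3
C7: sp3
C8: sp3
C9: sp3
C10: sp2 ✓
C11: sp2 ✓
C10, C11 → 2 sp2 carbons.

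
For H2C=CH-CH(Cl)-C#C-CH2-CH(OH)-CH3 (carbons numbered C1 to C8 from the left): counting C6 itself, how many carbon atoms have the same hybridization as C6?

4

C6 is sp3 (only σ bonds).
C1: sp2
C2: sp2
C3: sp3 ✓
C4: sp
C5: sp
C6: sp3 ✓
C7: sp3 ✓
C8: sp3 ✓
4 carbons are sp3.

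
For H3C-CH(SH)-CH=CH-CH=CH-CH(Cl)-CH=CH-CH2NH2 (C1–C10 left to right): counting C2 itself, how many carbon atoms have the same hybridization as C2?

4

C2 is sp3 (only σ bonds).
C1: sp3 ✓
C2: sp3 ✓
C3: sp2
C4: sp2
C5: sp2
C6: sp2
C7: sp3 ✓
C8: sp2
C9: sp2
C10: sp3 ✓
4 carbons are sp3.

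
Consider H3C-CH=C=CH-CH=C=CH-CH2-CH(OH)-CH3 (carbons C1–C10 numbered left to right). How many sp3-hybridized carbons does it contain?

C1: sp3 ✓
C2: sp2
C3: sp
C4: sp2
C5: sp2
C6: sp
C7: sp2
C8: sp3 ✓
C9: sp3 ✓
C10: sp3 ✓
C1, C8, C9, C10 → 4 sp3 carbons.

4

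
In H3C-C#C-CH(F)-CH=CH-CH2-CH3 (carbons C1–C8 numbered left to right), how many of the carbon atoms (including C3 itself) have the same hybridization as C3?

C3 is sp (two π bonds).
C1: sp3
C2: sp ✓
C3: sp ✓
C4: sp3
C5: sp2
C6: sp2
C7: sp3
C8: sp3
2 carbons are sp.

2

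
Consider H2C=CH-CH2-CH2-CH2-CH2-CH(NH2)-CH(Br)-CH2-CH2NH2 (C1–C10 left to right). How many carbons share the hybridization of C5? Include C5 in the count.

8

C5 is sp3 (only σ bonds).
C1: sp2
C2: sp2
C3: sp3 ✓
C4: sp3 ✓
C5: sp3 ✓
C6: sp3 ✓
C7: sp3 ✓
C8: sp3 ✓
C9: sp3 ✓
C10: sp3 ✓
8 carbons are sp3.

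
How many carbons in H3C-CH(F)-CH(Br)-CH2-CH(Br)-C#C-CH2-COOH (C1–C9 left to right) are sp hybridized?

C1: sp3
C2: sp3
C3: sp3
C4: sp3
C5: sp3
C6: sp ✓
C7: sp ✓
C8: sp3
C9: sp2
C6, C7 → 2 sp carbons.

2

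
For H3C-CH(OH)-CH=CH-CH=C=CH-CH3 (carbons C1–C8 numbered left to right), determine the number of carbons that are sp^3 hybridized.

3

C1: sp3 ✓
C2: sp3 ✓
C3: sp2
C4: sp2
C5: sp2
C6: sp
C7: sp2
C8: sp3 ✓
C1, C2, C8 → 3 sp3 carbons.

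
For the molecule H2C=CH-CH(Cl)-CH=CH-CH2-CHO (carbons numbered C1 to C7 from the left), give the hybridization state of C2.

C2 (3 σ bonds, plus one π bond) has steric number 3: sp2.

sp^2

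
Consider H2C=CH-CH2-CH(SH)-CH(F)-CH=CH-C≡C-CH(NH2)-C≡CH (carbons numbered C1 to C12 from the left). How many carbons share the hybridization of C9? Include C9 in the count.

4

C9 is sp (two π bonds).
C1: sp2
C2: sp2
C3: sp3
C4: sp3
C5: sp3
C6: sp2
C7: sp2
C8: sp ✓
C9: sp ✓
C10: sp3
C11: sp ✓
C12: sp ✓
4 carbons are sp.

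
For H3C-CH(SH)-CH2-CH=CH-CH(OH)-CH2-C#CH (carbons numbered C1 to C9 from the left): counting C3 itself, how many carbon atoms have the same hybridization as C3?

5

C3 is sp3 (only σ bonds).
C1: sp3 ✓
C2: sp3 ✓
C3: sp3 ✓
C4: sp2
C5: sp2
C6: sp3 ✓
C7: sp3 ✓
C8: sp
C9: sp
5 carbons are sp3.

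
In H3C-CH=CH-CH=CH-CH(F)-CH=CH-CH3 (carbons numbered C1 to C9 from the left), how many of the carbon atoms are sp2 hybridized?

C1: sp3
C2: sp2 ✓
C3: sp2 ✓
C4: sp2 ✓
C5: sp2 ✓
C6: sp3
C7: sp2 ✓
C8: sp2 ✓
C9: sp3
C2, C3, C4, C5, C7, C8 → 6 sp2 carbons.

6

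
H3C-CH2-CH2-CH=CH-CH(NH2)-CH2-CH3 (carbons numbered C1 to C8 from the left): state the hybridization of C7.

C7 has 4 σ bonds: steric number 4 → sp3.

sp^3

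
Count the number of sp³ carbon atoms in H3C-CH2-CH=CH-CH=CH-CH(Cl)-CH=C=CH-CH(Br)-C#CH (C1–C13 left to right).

4

C1: sp3 ✓
C2: sp3 ✓
C3: sp2
C4: sp2
C5: sp2
C6: sp2
C7: sp3 ✓
C8: sp2
C9: sp
C10: sp2
C11: sp3 ✓
C12: sp
C13: sp
C1, C2, C7, C11 → 4 sp3 carbons.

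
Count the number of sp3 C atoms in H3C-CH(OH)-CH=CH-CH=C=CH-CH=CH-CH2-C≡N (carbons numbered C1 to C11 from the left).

C1: sp3 ✓
C2: sp3 ✓
C3: sp2
C4: sp2
C5: sp2
C6: sp
C7: sp2
C8: sp2
C9: sp2
C10: sp3 ✓
C11: sp
C1, C2, C10 → 3 sp3 carbons.

3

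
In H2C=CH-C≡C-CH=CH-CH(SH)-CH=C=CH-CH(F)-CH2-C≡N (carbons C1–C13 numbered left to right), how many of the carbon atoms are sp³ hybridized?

C1: sp2
C2: sp2
C3: sp
C4: sp
C5: sp2
C6: sp2
C7: sp3 ✓
C8: sp2
C9: sp
C10: sp2
C11: sp3 ✓
C12: sp3 ✓
C13: sp
C7, C11, C12 → 3 sp3 carbons.

3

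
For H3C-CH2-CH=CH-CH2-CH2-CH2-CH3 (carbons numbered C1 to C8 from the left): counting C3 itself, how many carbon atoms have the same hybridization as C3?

C3 is sp2 (one π bond).
C1: sp3
C2: sp3
C3: sp2 ✓
C4: sp2 ✓
C5: sp3
C6: sp3
C7: sp3
C8: sp3
2 carbons are sp2.

2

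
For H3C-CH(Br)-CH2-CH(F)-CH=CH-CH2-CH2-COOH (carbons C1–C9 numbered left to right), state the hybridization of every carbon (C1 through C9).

C1 sp3, C2 sp3, C3 sp3, C4 sp3, C5 sp2, C6 sp2, C7 sp3, C8 sp3, C9 sp2

C1: 4 σ bonds — 4 electron domains, sp3.
C2 (4 σ bonds) has steric number 4: sp3.
C3 carries 4 σ bonds, giving a steric number of 4, so it is sp3.
C4 — 4 σ bonds. Steric number 4, so sp3.
C5 has 3 σ bonds, plus one π bond: steric number 3 → sp2.
C6: 3 σ bonds, plus one π bond; 3 regions of electron density → sp2.
C7: 4 σ bonds; 4 regions of electron density → sp3.
C8: 4 σ bonds — 4 electron domains, sp3.
C9 is sp2: 3 σ bonds, plus one π bond, 3 electron-density regions.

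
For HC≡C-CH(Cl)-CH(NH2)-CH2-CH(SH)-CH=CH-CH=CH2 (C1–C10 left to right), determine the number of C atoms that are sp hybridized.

C1: sp ✓
C2: sp ✓
C3: sp3
C4: sp3
C5: sp3
C6: sp3
C7: sp2
C8: sp2
C9: sp2
C10: sp2
C1, C2 → 2 sp carbons.

2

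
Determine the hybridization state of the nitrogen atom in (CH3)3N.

sp3

The nitrogen atom — 3 σ bonds and 1 lone pair. Steric number 4, so sp3.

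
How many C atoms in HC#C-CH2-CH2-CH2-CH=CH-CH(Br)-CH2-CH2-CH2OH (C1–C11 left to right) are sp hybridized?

2

C1: sp ✓
C2: sp ✓
C3: sp3
C4: sp3
C5: sp3
C6: sp2
C7: sp2
C8: sp3
C9: sp3
C10: sp3
C11: sp3
C1, C2 → 2 sp carbons.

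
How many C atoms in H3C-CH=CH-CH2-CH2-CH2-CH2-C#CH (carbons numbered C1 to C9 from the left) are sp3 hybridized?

C1: sp3 ✓
C2: sp2
C3: sp2
C4: sp3 ✓
C5: sp3 ✓
C6: sp3 ✓
C7: sp3 ✓
C8: sp
C9: sp
C1, C4, C5, C6, C7 → 5 sp3 carbons.

5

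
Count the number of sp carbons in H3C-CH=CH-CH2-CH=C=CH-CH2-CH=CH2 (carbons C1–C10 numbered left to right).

1

C1: sp3
C2: sp2
C3: sp2
C4: sp3
C5: sp2
C6: sp ✓
C7: sp2
C8: sp3
C9: sp2
C10: sp2
C6 → 1 sp carbon.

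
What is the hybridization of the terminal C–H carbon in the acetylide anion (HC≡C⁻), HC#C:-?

sp

The terminal C–H carbon carries 2 σ bonds, plus two π bonds, giving a steric number of 2, so it is sp.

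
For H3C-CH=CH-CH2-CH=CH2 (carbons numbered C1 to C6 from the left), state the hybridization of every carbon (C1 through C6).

C1: 4 σ bonds — 4 electron domains, sp3.
C2: 3 σ bonds, plus one π bond; 3 regions of electron density → sp2.
C3 has 3 σ bonds, plus one π bond: steric number 3 → sp2.
C4: 4 σ bonds — 4 electron domains, sp3.
C5 has 3 σ bonds, plus one π bond: steric number 3 → sp2.
C6: 3 σ bonds, plus one π bond; 3 regions of electron density → sp2.

C1 sp3, C2 sp2, C3 sp2, C4 sp3, C5 sp2, C6 sp2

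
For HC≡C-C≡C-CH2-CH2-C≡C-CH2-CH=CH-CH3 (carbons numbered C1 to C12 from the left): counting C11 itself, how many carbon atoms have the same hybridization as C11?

C11 is sp2 (one π bond).
C1: sp
C2: sp
C3: sp
C4: sp
C5: sp3
C6: sp3
C7: sp
C8: sp
C9: sp3
C10: sp2 ✓
C11: sp2 ✓
C12: sp3
2 carbons are sp2.

2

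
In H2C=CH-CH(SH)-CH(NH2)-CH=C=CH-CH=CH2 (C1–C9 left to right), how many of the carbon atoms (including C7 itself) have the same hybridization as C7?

C7 is sp2 (one π bond).
C1: sp2 ✓
C2: sp2 ✓
C3: sp3
C4: sp3
C5: sp2 ✓
C6: sp
C7: sp2 ✓
C8: sp2 ✓
C9: sp2 ✓
6 carbons are sp2.

6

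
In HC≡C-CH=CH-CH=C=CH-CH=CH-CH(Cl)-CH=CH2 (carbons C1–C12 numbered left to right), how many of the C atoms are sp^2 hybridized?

C1: sp
C2: sp
C3: sp2 ✓
C4: sp2 ✓
C5: sp2 ✓
C6: sp
C7: sp2 ✓
C8: sp2 ✓
C9: sp2 ✓
C10: sp3
C11: sp2 ✓
C12: sp2 ✓
C3, C4, C5, C7, C8, C9, C11, C12 → 8 sp2 carbons.

8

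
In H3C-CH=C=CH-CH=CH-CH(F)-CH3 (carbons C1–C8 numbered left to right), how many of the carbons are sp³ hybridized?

3

C1: sp3 ✓
C2: sp2
C3: sp
C4: sp2
C5: sp2
C6: sp2
C7: sp3 ✓
C8: sp3 ✓
C1, C7, C8 → 3 sp3 carbons.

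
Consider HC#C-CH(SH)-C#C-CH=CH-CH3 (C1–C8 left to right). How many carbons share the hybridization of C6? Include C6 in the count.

2

C6 is sp2 (one π bond).
C1: sp
C2: sp
C3: sp3
C4: sp
C5: sp
C6: sp2 ✓
C7: sp2 ✓
C8: sp3
2 carbons are sp2.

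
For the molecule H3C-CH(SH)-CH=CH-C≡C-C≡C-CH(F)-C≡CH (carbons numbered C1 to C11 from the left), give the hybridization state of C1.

sp^3

C1: 4 σ bonds — 4 electron domains, sp3.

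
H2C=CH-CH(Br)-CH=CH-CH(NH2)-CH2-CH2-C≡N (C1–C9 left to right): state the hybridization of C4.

C4 (3 σ bonds, plus one π bond) has steric number 3: sp2.

sp²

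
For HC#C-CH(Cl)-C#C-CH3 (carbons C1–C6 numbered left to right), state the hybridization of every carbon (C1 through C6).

C1 sp, C2 sp, C3 sp3, C4 sp, C5 sp, C6 sp3

C1 is sp: 2 σ bonds, plus two π bonds, 2 electron-density regions.
C2 (2 σ bonds, plus two π bonds) has steric number 2: sp.
C3 has 4 σ bonds: steric number 4 → sp3.
C4: 2 σ bonds, plus two π bonds — 2 electron domains, sp.
C5 is sp: 2 σ bonds, plus two π bonds, 2 electron-density regions.
C6 carries 4 σ bonds, giving a steric number of 4, so it is sp3.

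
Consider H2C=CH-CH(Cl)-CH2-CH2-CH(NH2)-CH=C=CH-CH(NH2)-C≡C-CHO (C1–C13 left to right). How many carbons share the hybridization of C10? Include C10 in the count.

5

C10 is sp3 (only σ bonds).
C1: sp2
C2: sp2
C3: sp3 ✓
C4: sp3 ✓
C5: sp3 ✓
C6: sp3 ✓
C7: sp2
C8: sp
C9: sp2
C10: sp3 ✓
C11: sp
C12: sp
C13: sp2
5 carbons are sp3.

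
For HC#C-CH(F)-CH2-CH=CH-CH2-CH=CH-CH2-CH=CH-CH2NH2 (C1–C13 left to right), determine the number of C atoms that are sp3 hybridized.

C1: sp
C2: sp
C3: sp3 ✓
C4: sp3 ✓
C5: sp2
C6: sp2
C7: sp3 ✓
C8: sp2
C9: sp2
C10: sp3 ✓
C11: sp2
C12: sp2
C13: sp3 ✓
C3, C4, C7, C10, C13 → 5 sp3 carbons.

5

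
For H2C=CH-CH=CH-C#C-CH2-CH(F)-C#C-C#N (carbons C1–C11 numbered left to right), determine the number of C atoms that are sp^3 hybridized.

C1: sp2
C2: sp2
C3: sp2
C4: sp2
C5: sp
C6: sp
C7: sp3 ✓
C8: sp3 ✓
C9: sp
C10: sp
C11: sp
C7, C8 → 2 sp3 carbons.

2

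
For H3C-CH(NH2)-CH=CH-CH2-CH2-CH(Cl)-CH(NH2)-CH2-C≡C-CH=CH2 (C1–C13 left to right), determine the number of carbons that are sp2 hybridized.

C1: sp3
C2: sp3
C3: sp2 ✓
C4: sp2 ✓
C5: sp3
C6: sp3
C7: sp3
C8: sp3
C9: sp3
C10: sp
C11: sp
C12: sp2 ✓
C13: sp2 ✓
C3, C4, C12, C13 → 4 sp2 carbons.

4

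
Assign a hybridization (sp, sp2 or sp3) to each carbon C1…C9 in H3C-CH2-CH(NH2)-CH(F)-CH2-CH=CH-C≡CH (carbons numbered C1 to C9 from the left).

C1 sp3, C2 sp3, C3 sp3, C4 sp3, C5 sp3, C6 sp2, C7 sp2, C8 sp, C9 sp

C1 carries 4 σ bonds, giving a steric number of 4, so it is sp3.
C2: 4 σ bonds; 4 regions of electron density → sp3.
C3 (4 σ bonds) has steric number 4: sp3.
C4 — 4 σ bonds. Steric number 4, so sp3.
C5: 4 σ bonds — 4 electron domains, sp3.
C6 (3 σ bonds, plus one π bond) has steric number 3: sp2.
C7 — 3 σ bonds, plus one π bond. Steric number 3, so sp2.
C8 (2 σ bonds, plus two π bonds) has steric number 2: sp.
C9: 2 σ bonds, plus two π bonds — 2 electron domains, sp.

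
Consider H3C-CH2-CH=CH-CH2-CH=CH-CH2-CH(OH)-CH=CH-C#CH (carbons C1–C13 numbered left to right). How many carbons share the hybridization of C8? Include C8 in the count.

5

C8 is sp3 (only σ bonds).
C1: sp3 ✓
C2: sp3 ✓
C3: sp2
C4: sp2
C5: sp3 ✓
C6: sp2
C7: sp2
C8: sp3 ✓
C9: sp3 ✓
C10: sp2
C11: sp2
C12: sp
C13: sp
5 carbons are sp3.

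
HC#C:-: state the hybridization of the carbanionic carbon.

sp

One σ bond + one lone pair = steric number 2 → sp.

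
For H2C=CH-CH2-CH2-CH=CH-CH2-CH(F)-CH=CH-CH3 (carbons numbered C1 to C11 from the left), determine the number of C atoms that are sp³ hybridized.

5

C1: sp2
C2: sp2
C3: sp3 ✓
C4: sp3 ✓
C5: sp2
C6: sp2
C7: sp3 ✓
C8: sp3 ✓
C9: sp2
C10: sp2
C11: sp3 ✓
C3, C4, C7, C8, C11 → 5 sp3 carbons.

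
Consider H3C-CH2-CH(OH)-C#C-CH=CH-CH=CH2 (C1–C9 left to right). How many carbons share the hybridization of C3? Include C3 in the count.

3

C3 is sp3 (only σ bonds).
C1: sp3 ✓
C2: sp3 ✓
C3: sp3 ✓
C4: sp
C5: sp
C6: sp2
C7: sp2
C8: sp2
C9: sp2
3 carbons are sp3.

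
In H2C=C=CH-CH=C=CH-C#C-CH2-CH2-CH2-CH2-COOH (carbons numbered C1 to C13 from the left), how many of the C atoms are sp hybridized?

C1: sp2
C2: sp ✓
C3: sp2
C4: sp2
C5: sp ✓
C6: sp2
C7: sp ✓
C8: sp ✓
C9: sp3
C10: sp3
C11: sp3
C12: sp3
C13: sp2
C2, C5, C7, C8 → 4 sp carbons.

4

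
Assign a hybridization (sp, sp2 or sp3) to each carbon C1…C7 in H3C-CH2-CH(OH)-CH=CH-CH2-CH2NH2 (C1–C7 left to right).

C1 has 4 σ bonds: steric number 4 → sp3.
C2 has 4 σ bonds: steric number 4 → sp3.
C3 has 4 σ bonds: steric number 4 → sp3.
C4 (3 σ bonds, plus one π bond) has steric number 3: sp2.
C5: 3 σ bonds, plus one π bond; 3 regions of electron density → sp2.
C6 has 4 σ bonds: steric number 4 → sp3.
C7: 4 σ bonds — 4 electron domains, sp3.

C1 sp3, C2 sp3, C3 sp3, C4 sp2, C5 sp2, C6 sp3, C7 sp3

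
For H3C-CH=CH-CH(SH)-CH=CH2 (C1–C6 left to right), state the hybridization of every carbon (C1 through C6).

C1 sp3, C2 sp2, C3 sp2, C4 sp3, C5 sp2, C6 sp2

C1 has 4 σ bonds: steric number 4 → sp3.
C2 (3 σ bonds, plus one π bond) has steric number 3: sp2.
C3: 3 σ bonds, plus one π bond; 3 regions of electron density → sp2.
C4: 4 σ bonds — 4 electron domains, sp3.
C5: 3 σ bonds, plus one π bond — 3 electron domains, sp2.
C6 is sp2: 3 σ bonds, plus one π bond, 3 electron-density regions.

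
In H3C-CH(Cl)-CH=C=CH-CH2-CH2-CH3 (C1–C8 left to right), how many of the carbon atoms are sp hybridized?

1

C1: sp3
C2: sp3
C3: sp2
C4: sp ✓
C5: sp2
C6: sp3
C7: sp3
C8: sp3
C4 → 1 sp carbon.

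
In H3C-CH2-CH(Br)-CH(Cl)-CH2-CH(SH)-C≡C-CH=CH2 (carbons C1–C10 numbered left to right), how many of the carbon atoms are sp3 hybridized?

C1: sp3 ✓
C2: sp3 ✓
C3: sp3 ✓
C4: sp3 ✓
C5: sp3 ✓
C6: sp3 ✓
C7: sp
C8: sp
C9: sp2
C10: sp2
C1, C2, C3, C4, C5, C6 → 6 sp3 carbons.

6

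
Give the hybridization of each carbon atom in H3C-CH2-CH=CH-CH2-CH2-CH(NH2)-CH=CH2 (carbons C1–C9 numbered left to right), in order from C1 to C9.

C1 sp3, C2 sp3, C3 sp2, C4 sp2, C5 sp3, C6 sp3, C7 sp3, C8 sp2, C9 sp2

C1 is sp3: 4 σ bonds, 4 electron-density regions.
C2 has 4 σ bonds: steric number 4 → sp3.
C3 has 3 σ bonds, plus one π bond: steric number 3 → sp2.
C4 is sp2: 3 σ bonds, plus one π bond, 3 electron-density regions.
C5 (4 σ bonds) has steric number 4: sp3.
C6: 4 σ bonds; 4 regions of electron density → sp3.
C7: 4 σ bonds — 4 electron domains, sp3.
C8: 3 σ bonds, plus one π bond — 3 electron domains, sp2.
C9 — 3 σ bonds, plus one π bond. Steric number 3, so sp2.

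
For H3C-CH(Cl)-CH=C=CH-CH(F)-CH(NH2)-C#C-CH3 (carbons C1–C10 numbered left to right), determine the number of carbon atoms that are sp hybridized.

3

C1: sp3
C2: sp3
C3: sp2
C4: sp ✓
C5: sp2
C6: sp3
C7: sp3
C8: sp ✓
C9: sp ✓
C10: sp3
C4, C8, C9 → 3 sp carbons.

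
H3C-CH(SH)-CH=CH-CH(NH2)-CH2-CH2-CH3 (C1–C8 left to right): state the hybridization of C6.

C6: 4 σ bonds — 4 electron domains, sp3.

sp^3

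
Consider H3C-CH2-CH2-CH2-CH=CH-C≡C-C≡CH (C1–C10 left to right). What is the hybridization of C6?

sp²

C6 carries 3 σ bonds, plus one π bond, giving a steric number of 3, so it is sp2.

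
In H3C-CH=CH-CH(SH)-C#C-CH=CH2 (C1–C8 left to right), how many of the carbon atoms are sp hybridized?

C1: sp3
C2: sp2
C3: sp2
C4: sp3
C5: sp ✓
C6: sp ✓
C7: sp2
C8: sp2
C5, C6 → 2 sp carbons.

2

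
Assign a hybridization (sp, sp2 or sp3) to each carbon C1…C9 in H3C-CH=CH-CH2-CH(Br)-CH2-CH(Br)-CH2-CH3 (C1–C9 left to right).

C1 sp3, C2 sp2, C3 sp2, C4 sp3, C5 sp3, C6 sp3, C7 sp3, C8 sp3, C9 sp3

C1 is sp3: 4 σ bonds, 4 electron-density regions.
C2 — 3 σ bonds, plus one π bond. Steric number 3, so sp2.
C3 — 3 σ bonds, plus one π bond. Steric number 3, so sp2.
C4 (4 σ bonds) has steric number 4: sp3.
C5 carries 4 σ bonds, giving a steric number of 4, so it is sp3.
C6: 4 σ bonds — 4 electron domains, sp3.
C7 has 4 σ bonds: steric number 4 → sp3.
C8: 4 σ bonds — 4 electron domains, sp3.
C9 is sp3: 4 σ bonds, 4 electron-density regions.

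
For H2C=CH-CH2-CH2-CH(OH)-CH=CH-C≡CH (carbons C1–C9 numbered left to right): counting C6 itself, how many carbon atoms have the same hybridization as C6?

C6 is sp2 (one π bond).
C1: sp2 ✓
C2: sp2 ✓
C3: sp3
C4: sp3
C5: sp3
C6: sp2 ✓
C7: sp2 ✓
C8: sp
C9: sp
4 carbons are sp2.

4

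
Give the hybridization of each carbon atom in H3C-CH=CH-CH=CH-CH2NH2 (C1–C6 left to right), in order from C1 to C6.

C1 sp3, C2 sp2, C3 sp2, C4 sp2, C5 sp2, C6 sp3

C1: 4 σ bonds — 4 electron domains, sp3.
C2 has 3 σ bonds, plus one π bond: steric number 3 → sp2.
C3 — 3 σ bonds, plus one π bond. Steric number 3, so sp2.
C4 is sp2: 3 σ bonds, plus one π bond, 3 electron-density regions.
C5: 3 σ bonds, plus one π bond; 3 regions of electron density → sp2.
C6: 4 σ bonds — 4 electron domains, sp3.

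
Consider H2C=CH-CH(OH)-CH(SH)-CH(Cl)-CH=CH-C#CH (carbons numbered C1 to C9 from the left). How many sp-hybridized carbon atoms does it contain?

2

C1: sp2
C2: sp2
C3: sp3
C4: sp3
C5: sp3
C6: sp2
C7: sp2
C8: sp ✓
C9: sp ✓
C8, C9 → 2 sp carbons.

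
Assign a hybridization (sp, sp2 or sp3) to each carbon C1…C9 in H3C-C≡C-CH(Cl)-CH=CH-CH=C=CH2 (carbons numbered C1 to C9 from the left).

C1 is sp3: 4 σ bonds, 4 electron-density regions.
C2: 2 σ bonds, plus two π bonds; 2 regions of electron density → sp.
C3: 2 σ bonds, plus two π bonds; 2 regions of electron density → sp.
C4 is sp3: 4 σ bonds, 4 electron-density regions.
C5 (3 σ bonds, plus one π bond) has steric number 3: sp2.
C6 (3 σ bonds, plus one π bond) has steric number 3: sp2.
C7 is sp2: 3 σ bonds, plus one π bond, 3 electron-density regions.
C8 (2 σ bonds, plus two π bonds) has steric number 2: sp.
C9: 3 σ bonds, plus one π bond — 3 electron domains, sp2.

C1 sp3, C2 sp, C3 sp, C4 sp3, C5 sp2, C6 sp2, C7 sp2, C8 sp, C9 sp2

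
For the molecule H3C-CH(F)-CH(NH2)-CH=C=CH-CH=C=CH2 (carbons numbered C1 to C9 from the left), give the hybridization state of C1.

sp3

C1 — 4 σ bonds. Steric number 4, so sp3.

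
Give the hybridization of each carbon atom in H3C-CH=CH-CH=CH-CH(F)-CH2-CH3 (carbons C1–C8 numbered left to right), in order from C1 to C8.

C1: 4 σ bonds; 4 regions of electron density → sp3.
C2: 3 σ bonds, plus one π bond — 3 electron domains, sp2.
C3 — 3 σ bonds, plus one π bond. Steric number 3, so sp2.
C4: 3 σ bonds, plus one π bond; 3 regions of electron density → sp2.
C5 is sp2: 3 σ bonds, plus one π bond, 3 electron-density regions.
C6 carries 4 σ bonds, giving a steric number of 4, so it is sp3.
C7: 4 σ bonds; 4 regions of electron density → sp3.
C8 carries 4 σ bonds, giving a steric number of 4, so it is sp3.

C1 sp3, C2 sp2, C3 sp2, C4 sp2, C5 sp2, C6 sp3, C7 sp3, C8 sp3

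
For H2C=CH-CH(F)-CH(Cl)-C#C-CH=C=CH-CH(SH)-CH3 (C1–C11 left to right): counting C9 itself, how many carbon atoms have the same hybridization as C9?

4

C9 is sp2 (one π bond).
C1: sp2 ✓
C2: sp2 ✓
C3: sp3
C4: sp3
C5: sp
C6: sp
C7: sp2 ✓
C8: sp
C9: sp2 ✓
C10: sp3
C11: sp3
4 carbons are sp2.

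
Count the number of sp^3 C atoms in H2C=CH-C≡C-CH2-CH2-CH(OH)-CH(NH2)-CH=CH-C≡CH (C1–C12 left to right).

C1: sp2
C2: sp2
C3: sp
C4: sp
C5: sp3 ✓
C6: sp3 ✓
C7: sp3 ✓
C8: sp3 ✓
C9: sp2
C10: sp2
C11: sp
C12: sp
C5, C6, C7, C8 → 4 sp3 carbons.

4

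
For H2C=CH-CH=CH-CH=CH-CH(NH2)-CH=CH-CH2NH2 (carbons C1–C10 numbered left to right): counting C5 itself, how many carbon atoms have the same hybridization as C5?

8

C5 is sp2 (one π bond).
C1: sp2 ✓
C2: sp2 ✓
C3: sp2 ✓
C4: sp2 ✓
C5: sp2 ✓
C6: sp2 ✓
C7: sp3
C8: sp2 ✓
C9: sp2 ✓
C10: sp3
8 carbons are sp2.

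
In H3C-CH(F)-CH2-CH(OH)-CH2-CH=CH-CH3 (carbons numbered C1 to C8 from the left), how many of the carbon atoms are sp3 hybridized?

6

C1: sp3 ✓
C2: sp3 ✓
C3: sp3 ✓
C4: sp3 ✓
C5: sp3 ✓
C6: sp2
C7: sp2
C8: sp3 ✓
C1, C2, C3, C4, C5, C8 → 6 sp3 carbons.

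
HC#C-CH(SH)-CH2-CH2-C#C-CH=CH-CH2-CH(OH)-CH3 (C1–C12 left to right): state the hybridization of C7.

C7: 2 σ bonds, plus two π bonds; 2 regions of electron density → sp.

sp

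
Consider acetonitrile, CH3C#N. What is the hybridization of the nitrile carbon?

sp

The nitrile carbon (2 σ bonds, plus two π bonds) has steric number 2: sp.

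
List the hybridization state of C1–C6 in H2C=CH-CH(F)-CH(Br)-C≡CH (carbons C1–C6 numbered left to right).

C1 carries 3 σ bonds, plus one π bond, giving a steric number of 3, so it is sp2.
C2 — 3 σ bonds, plus one π bond. Steric number 3, so sp2.
C3: 4 σ bonds; 4 regions of electron density → sp3.
C4 has 4 σ bonds: steric number 4 → sp3.
C5 carries 2 σ bonds, plus two π bonds, giving a steric number of 2, so it is sp.
C6 carries 2 σ bonds, plus two π bonds, giving a steric number of 2, so it is sp.

C1 sp2, C2 sp2, C3 sp3, C4 sp3, C5 sp, C6 sp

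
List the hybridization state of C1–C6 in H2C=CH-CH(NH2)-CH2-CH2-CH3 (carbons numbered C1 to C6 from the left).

C1 — 3 σ bonds, plus one π bond. Steric number 3, so sp2.
C2: 3 σ bonds, plus one π bond; 3 regions of electron density → sp2.
C3 (4 σ bonds) has steric number 4: sp3.
C4 is sp3: 4 σ bonds, 4 electron-density regions.
C5 has 4 σ bonds: steric number 4 → sp3.
C6 (4 σ bonds) has steric number 4: sp3.

C1 sp2, C2 sp2, C3 sp3, C4 sp3, C5 sp3, C6 sp3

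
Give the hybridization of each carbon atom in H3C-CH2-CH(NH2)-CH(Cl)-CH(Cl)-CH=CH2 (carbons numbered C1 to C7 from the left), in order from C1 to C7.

C1 sp3, C2 sp3, C3 sp3, C4 sp3, C5 sp3, C6 sp2, C7 sp2

C1 — 4 σ bonds. Steric number 4, so sp3.
C2: 4 σ bonds — 4 electron domains, sp3.
C3 is sp3: 4 σ bonds, 4 electron-density regions.
C4 is sp3: 4 σ bonds, 4 electron-density regions.
C5 carries 4 σ bonds, giving a steric number of 4, so it is sp3.
C6 (3 σ bonds, plus one π bond) has steric number 3: sp2.
C7: 3 σ bonds, plus one π bond — 3 electron domains, sp2.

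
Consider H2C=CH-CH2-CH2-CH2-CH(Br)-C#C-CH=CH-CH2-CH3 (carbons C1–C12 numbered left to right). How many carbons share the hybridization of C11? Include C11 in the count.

C11 is sp3 (only σ bonds).
C1: sp2
C2: sp2
C3: sp3 ✓
C4: sp3 ✓
C5: sp3 ✓
C6: sp3 ✓
C7: sp
C8: sp
C9: sp2
C10: sp2
C11: sp3 ✓
C12: sp3 ✓
6 carbons are sp3.

6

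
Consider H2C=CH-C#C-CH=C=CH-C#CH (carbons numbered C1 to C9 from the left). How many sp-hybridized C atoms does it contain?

C1: sp2
C2: sp2
C3: sp ✓
C4: sp ✓
C5: sp2
C6: sp ✓
C7: sp2
C8: sp ✓
C9: sp ✓
C3, C4, C6, C8, C9 → 5 sp carbons.

5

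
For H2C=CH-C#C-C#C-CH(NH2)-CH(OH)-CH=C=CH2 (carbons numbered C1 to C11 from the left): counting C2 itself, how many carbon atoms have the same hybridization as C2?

C2 is sp2 (one π bond).
C1: sp2 ✓
C2: sp2 ✓
C3: sp
C4: sp
C5: sp
C6: sp
C7: sp3
C8: sp3
C9: sp2 ✓
C10: sp
C11: sp2 ✓
4 carbons are sp2.

4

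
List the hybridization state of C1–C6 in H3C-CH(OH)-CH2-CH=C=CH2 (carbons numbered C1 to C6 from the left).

C1 — 4 σ bonds. Steric number 4, so sp3.
C2 carries 4 σ bonds, giving a steric number of 4, so it is sp3.
C3: 4 σ bonds — 4 electron domains, sp3.
C4: 3 σ bonds, plus one π bond; 3 regions of electron density → sp2.
C5: 2 σ bonds, plus two π bonds; 2 regions of electron density → sp.
C6 (3 σ bonds, plus one π bond) has steric number 3: sp2.

C1 sp3, C2 sp3, C3 sp3, C4 sp2, C5 sp, C6 sp2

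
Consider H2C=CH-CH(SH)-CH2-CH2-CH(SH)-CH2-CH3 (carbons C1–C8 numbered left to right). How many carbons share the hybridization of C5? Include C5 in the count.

6

C5 is sp3 (only σ bonds).
C1: sp2
C2: sp2
C3: sp3 ✓
C4: sp3 ✓
C5: sp3 ✓
C6: sp3 ✓
C7: sp3 ✓
C8: sp3 ✓
6 carbons are sp3.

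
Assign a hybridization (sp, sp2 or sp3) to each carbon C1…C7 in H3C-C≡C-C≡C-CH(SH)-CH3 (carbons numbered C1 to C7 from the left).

C1 is sp3: 4 σ bonds, 4 electron-density regions.
C2: 2 σ bonds, plus two π bonds — 2 electron domains, sp.
C3 is sp: 2 σ bonds, plus two π bonds, 2 electron-density regions.
C4 is sp: 2 σ bonds, plus two π bonds, 2 electron-density regions.
C5 carries 2 σ bonds, plus two π bonds, giving a steric number of 2, so it is sp.
C6 has 4 σ bonds: steric number 4 → sp3.
C7 has 4 σ bonds: steric number 4 → sp3.

C1 sp3, C2 sp, C3 sp, C4 sp, C5 sp, C6 sp3, C7 sp3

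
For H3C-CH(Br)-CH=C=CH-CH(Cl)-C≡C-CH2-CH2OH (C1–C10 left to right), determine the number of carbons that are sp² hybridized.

2

C1: sp3
C2: sp3
C3: sp2 ✓
C4: sp
C5: sp2 ✓
C6: sp3
C7: sp
C8: sp
C9: sp3
C10: sp3
C3, C5 → 2 sp2 carbons.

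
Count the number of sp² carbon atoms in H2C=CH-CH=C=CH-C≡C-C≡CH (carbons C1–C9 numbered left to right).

C1: sp2 ✓
C2: sp2 ✓
C3: sp2 ✓
C4: sp
C5: sp2 ✓
C6: sp
C7: sp
C8: sp
C9: sp
C1, C2, C3, C5 → 4 sp2 carbons.

4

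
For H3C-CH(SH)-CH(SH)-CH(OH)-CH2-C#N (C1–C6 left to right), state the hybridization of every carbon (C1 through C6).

C1 sp3, C2 sp3, C3 sp3, C4 sp3, C5 sp3, C6 sp

C1 is sp3: 4 σ bonds, 4 electron-density regions.
C2: 4 σ bonds — 4 electron domains, sp3.
C3 is sp3: 4 σ bonds, 4 electron-density regions.
C4 has 4 σ bonds: steric number 4 → sp3.
C5 (4 σ bonds) has steric number 4: sp3.
C6 (2 σ bonds, plus two π bonds) has steric number 2: sp.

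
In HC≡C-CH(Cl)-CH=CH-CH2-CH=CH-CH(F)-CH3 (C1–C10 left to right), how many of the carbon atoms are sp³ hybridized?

4

C1: sp
C2: sp
C3: sp3 ✓
C4: sp2
C5: sp2
C6: sp3 ✓
C7: sp2
C8: sp2
C9: sp3 ✓
C10: sp3 ✓
C3, C6, C9, C10 → 4 sp3 carbons.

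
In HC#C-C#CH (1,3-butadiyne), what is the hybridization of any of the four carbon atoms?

Every carbon is part of a C≡C triple bond: two σ regions → sp.

sp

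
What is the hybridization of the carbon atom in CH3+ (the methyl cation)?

sp2

Three σ bonds to H, empty p orbital → sp2, trigonal planar.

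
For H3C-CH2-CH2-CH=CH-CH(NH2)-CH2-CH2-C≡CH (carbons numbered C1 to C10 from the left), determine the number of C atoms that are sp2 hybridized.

2

C1: sp3
C2: sp3
C3: sp3
C4: sp2 ✓
C5: sp2 ✓
C6: sp3
C7: sp3
C8: sp3
C9: sp
C10: sp
C4, C5 → 2 sp2 carbons.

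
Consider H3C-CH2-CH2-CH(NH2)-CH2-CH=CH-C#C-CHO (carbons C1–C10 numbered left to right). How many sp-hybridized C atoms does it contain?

C1: sp3
C2: sp3
C3: sp3
C4: sp3
C5: sp3
C6: sp2
C7: sp2
C8: sp ✓
C9: sp ✓
C10: sp2
C8, C9 → 2 sp carbons.

2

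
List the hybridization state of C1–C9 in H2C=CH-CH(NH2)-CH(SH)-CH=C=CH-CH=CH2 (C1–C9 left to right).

C1 sp2, C2 sp2, C3 sp3, C4 sp3, C5 sp2, C6 sp, C7 sp2, C8 sp2, C9 sp2

C1 has 3 σ bonds, plus one π bond: steric number 3 → sp2.
C2: 3 σ bonds, plus one π bond — 3 electron domains, sp2.
C3: 4 σ bonds; 4 regions of electron density → sp3.
C4 has 4 σ bonds: steric number 4 → sp3.
C5 (3 σ bonds, plus one π bond) has steric number 3: sp2.
C6 (2 σ bonds, plus two π bonds) has steric number 2: sp.
C7 is sp2: 3 σ bonds, plus one π bond, 3 electron-density regions.
C8 (3 σ bonds, plus one π bond) has steric number 3: sp2.
C9 (3 σ bonds, plus one π bond) has steric number 3: sp2.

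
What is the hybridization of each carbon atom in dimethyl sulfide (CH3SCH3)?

Each carbon atom has 4 σ bonds: steric number 4 → sp3.

sp^3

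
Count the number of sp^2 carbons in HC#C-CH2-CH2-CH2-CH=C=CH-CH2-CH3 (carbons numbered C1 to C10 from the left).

C1: sp
C2: sp
C3: sp3
C4: sp3
C5: sp3
C6: sp2 ✓
C7: sp
C8: sp2 ✓
C9: sp3
C10: sp3
C6, C8 → 2 sp2 carbons.

2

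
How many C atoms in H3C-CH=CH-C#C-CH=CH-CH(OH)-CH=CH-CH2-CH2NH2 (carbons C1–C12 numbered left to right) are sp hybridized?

C1: sp3
C2: sp2
C3: sp2
C4: sp ✓
C5: sp ✓
C6: sp2
C7: sp2
C8: sp3
C9: sp2
C10: sp2
C11: sp3
C12: sp3
C4, C5 → 2 sp carbons.

2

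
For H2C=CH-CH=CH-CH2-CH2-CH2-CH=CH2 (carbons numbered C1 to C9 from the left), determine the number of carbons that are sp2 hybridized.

6

C1: sp2 ✓
C2: sp2 ✓
C3: sp2 ✓
C4: sp2 ✓
C5: sp3
C6: sp3
C7: sp3
C8: sp2 ✓
C9: sp2 ✓
C1, C2, C3, C4, C8, C9 → 6 sp2 carbons.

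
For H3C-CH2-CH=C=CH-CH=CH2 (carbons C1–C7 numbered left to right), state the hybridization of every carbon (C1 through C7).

C1 sp3, C2 sp3, C3 sp2, C4 sp, C5 sp2, C6 sp2, C7 sp2

C1 — 4 σ bonds. Steric number 4, so sp3.
C2: 4 σ bonds; 4 regions of electron density → sp3.
C3: 3 σ bonds, plus one π bond; 3 regions of electron density → sp2.
C4 carries 2 σ bonds, plus two π bonds, giving a steric number of 2, so it is sp.
C5 is sp2: 3 σ bonds, plus one π bond, 3 electron-density regions.
C6: 3 σ bonds, plus one π bond; 3 regions of electron density → sp2.
C7: 3 σ bonds, plus one π bond; 3 regions of electron density → sp2.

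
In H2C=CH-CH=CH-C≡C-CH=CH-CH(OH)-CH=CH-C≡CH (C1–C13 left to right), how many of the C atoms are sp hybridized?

4

C1: sp2
C2: sp2
C3: sp2
C4: sp2
C5: sp ✓
C6: sp ✓
C7: sp2
C8: sp2
C9: sp3
C10: sp2
C11: sp2
C12: sp ✓
C13: sp ✓
C5, C6, C12, C13 → 4 sp carbons.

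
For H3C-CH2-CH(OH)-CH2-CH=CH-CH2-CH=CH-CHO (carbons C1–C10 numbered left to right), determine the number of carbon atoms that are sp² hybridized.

C1: sp3
C2: sp3
C3: sp3
C4: sp3
C5: sp2 ✓
C6: sp2 ✓
C7: sp3
C8: sp2 ✓
C9: sp2 ✓
C10: sp2 ✓
C5, C6, C8, C9, C10 → 5 sp2 carbons.

5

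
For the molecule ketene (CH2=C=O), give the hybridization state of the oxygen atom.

The oxygen atom — 1 σ bond and 2 lone pairs, plus one π bond. Steric number 3, so sp2.

sp2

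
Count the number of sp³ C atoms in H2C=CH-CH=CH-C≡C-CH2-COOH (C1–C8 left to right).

1

C1: sp2
C2: sp2
C3: sp2
C4: sp2
C5: sp
C6: sp
C7: sp3 ✓
C8: sp2
C7 → 1 sp3 carbon.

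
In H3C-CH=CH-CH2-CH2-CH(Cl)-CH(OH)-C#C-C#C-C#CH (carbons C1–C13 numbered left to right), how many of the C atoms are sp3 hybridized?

5

C1: sp3 ✓
C2: sp2
C3: sp2
C4: sp3 ✓
C5: sp3 ✓
C6: sp3 ✓
C7: sp3 ✓
C8: sp
C9: sp
C10: sp
C11: sp
C12: sp
C13: sp
C1, C4, C5, C6, C7 → 5 sp3 carbons.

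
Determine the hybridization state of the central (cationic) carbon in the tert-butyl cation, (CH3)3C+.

Three σ bonds and an empty p orbital; no lone pair → steric number 3 → sp2 and planar.

sp^2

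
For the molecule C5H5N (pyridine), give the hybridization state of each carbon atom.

sp^2

Each carbon atom has 3 σ bonds, plus one π bond: steric number 3 → sp2.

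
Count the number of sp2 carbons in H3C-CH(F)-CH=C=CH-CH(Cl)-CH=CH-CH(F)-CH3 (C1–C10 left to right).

4

C1: sp3
C2: sp3
C3: sp2 ✓
C4: sp
C5: sp2 ✓
C6: sp3
C7: sp2 ✓
C8: sp2 ✓
C9: sp3
C10: sp3
C3, C5, C7, C8 → 4 sp2 carbons.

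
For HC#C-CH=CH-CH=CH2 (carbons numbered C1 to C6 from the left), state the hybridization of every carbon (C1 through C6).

C1: 2 σ bonds, plus two π bonds; 2 regions of electron density → sp.
C2 (2 σ bonds, plus two π bonds) has steric number 2: sp.
C3 has 3 σ bonds, plus one π bond: steric number 3 → sp2.
C4 has 3 σ bonds, plus one π bond: steric number 3 → sp2.
C5 is sp2: 3 σ bonds, plus one π bond, 3 electron-density regions.
C6: 3 σ bonds, plus one π bond; 3 regions of electron density → sp2.

C1 sp, C2 sp, C3 sp2, C4 sp2, C5 sp2, C6 sp2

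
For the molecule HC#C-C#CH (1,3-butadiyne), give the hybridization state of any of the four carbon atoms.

sp

Every carbon is part of a C≡C triple bond: two σ regions → sp.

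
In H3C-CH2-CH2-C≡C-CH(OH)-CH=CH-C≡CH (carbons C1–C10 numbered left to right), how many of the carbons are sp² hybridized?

2

C1: sp3
C2: sp3
C3: sp3
C4: sp
C5: sp
C6: sp3
C7: sp2 ✓
C8: sp2 ✓
C9: sp
C10: sp
C7, C8 → 2 sp2 carbons.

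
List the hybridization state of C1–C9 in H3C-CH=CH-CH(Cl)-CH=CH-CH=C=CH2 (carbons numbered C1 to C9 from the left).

C1 sp3, C2 sp2, C3 sp2, C4 sp3, C5 sp2, C6 sp2, C7 sp2, C8 sp, C9 sp2

C1 is sp3: 4 σ bonds, 4 electron-density regions.
C2: 3 σ bonds, plus one π bond; 3 regions of electron density → sp2.
C3 — 3 σ bonds, plus one π bond. Steric number 3, so sp2.
C4: 4 σ bonds; 4 regions of electron density → sp3.
C5 is sp2: 3 σ bonds, plus one π bond, 3 electron-density regions.
C6 (3 σ bonds, plus one π bond) has steric number 3: sp2.
C7 — 3 σ bonds, plus one π bond. Steric number 3, so sp2.
C8: 2 σ bonds, plus two π bonds; 2 regions of electron density → sp.
C9 carries 3 σ bonds, plus one π bond, giving a steric number of 3, so it is sp2.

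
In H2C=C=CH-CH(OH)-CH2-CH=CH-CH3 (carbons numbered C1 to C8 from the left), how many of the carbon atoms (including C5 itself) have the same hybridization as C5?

C5 is sp3 (only σ bonds).
C1: sp2
C2: sp
C3: sp2
C4: sp3 ✓
C5: sp3 ✓
C6: sp2
C7: sp2
C8: sp3 ✓
3 carbons are sp3.

3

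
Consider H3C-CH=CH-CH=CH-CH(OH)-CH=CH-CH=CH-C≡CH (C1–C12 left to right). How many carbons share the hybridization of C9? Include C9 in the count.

C9 is sp2 (one π bond).
C1: sp3
C2: sp2 ✓
C3: sp2 ✓
C4: sp2 ✓
C5: sp2 ✓
C6: sp3
C7: sp2 ✓
C8: sp2 ✓
C9: sp2 ✓
C10: sp2 ✓
C11: sp
C12: sp
8 carbons are sp2.

8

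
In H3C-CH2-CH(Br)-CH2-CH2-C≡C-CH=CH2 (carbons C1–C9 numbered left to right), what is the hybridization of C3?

C3: 4 σ bonds; 4 regions of electron density → sp3.

sp³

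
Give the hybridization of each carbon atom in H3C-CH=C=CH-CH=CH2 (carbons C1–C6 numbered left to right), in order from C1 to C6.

C1 (4 σ bonds) has steric number 4: sp3.
C2 has 3 σ bonds, plus one π bond: steric number 3 → sp2.
C3 is sp: 2 σ bonds, plus two π bonds, 2 electron-density regions.
C4 has 3 σ bonds, plus one π bond: steric number 3 → sp2.
C5: 3 σ bonds, plus one π bond — 3 electron domains, sp2.
C6 carries 3 σ bonds, plus one π bond, giving a steric number of 3, so it is sp2.

C1 sp3, C2 sp2, C3 sp, C4 sp2, C5 sp2, C6 sp2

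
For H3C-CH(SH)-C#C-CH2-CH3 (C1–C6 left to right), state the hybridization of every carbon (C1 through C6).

C1 sp3, C2 sp3, C3 sp, C4 sp, C5 sp3, C6 sp3

C1 has 4 σ bonds: steric number 4 → sp3.
C2 — 4 σ bonds. Steric number 4, so sp3.
C3 has 2 σ bonds, plus two π bonds: steric number 2 → sp.
C4 — 2 σ bonds, plus two π bonds. Steric number 2, so sp.
C5: 4 σ bonds — 4 electron domains, sp3.
C6 (4 σ bonds) has steric number 4: sp3.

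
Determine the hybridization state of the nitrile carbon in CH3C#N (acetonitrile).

sp

The nitrile carbon has 2 σ bonds, plus two π bonds: steric number 2 → sp.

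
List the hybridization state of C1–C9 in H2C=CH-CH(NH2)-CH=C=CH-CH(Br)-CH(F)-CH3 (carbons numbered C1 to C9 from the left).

C1 sp2, C2 sp2, C3 sp3, C4 sp2, C5 sp, C6 sp2, C7 sp3, C8 sp3, C9 sp3

C1: 3 σ bonds, plus one π bond — 3 electron domains, sp2.
C2 — 3 σ bonds, plus one π bond. Steric number 3, so sp2.
C3: 4 σ bonds — 4 electron domains, sp3.
C4: 3 σ bonds, plus one π bond — 3 electron domains, sp2.
C5 carries 2 σ bonds, plus two π bonds, giving a steric number of 2, so it is sp.
C6 is sp2: 3 σ bonds, plus one π bond, 3 electron-density regions.
C7: 4 σ bonds — 4 electron domains, sp3.
C8 — 4 σ bonds. Steric number 4, so sp3.
C9 has 4 σ bonds: steric number 4 → sp3.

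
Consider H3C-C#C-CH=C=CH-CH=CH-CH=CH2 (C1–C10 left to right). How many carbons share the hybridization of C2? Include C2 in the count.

C2 is sp (two π bonds).
C1: sp3
C2: sp ✓
C3: sp ✓
C4: sp2
C5: sp ✓
C6: sp2
C7: sp2
C8: sp2
C9: sp2
C10: sp2
3 carbons are sp.

3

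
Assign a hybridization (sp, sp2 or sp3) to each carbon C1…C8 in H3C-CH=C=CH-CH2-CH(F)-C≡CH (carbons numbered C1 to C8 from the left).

C1 is sp3: 4 σ bonds, 4 electron-density regions.
C2 — 3 σ bonds, plus one π bond. Steric number 3, so sp2.
C3: 2 σ bonds, plus two π bonds — 2 electron domains, sp.
C4 — 3 σ bonds, plus one π bond. Steric number 3, so sp2.
C5: 4 σ bonds; 4 regions of electron density → sp3.
C6: 4 σ bonds; 4 regions of electron density → sp3.
C7 (2 σ bonds, plus two π bonds) has steric number 2: sp.
C8 carries 2 σ bonds, plus two π bonds, giving a steric number of 2, so it is sp.

C1 sp3, C2 sp2, C3 sp, C4 sp2, C5 sp3, C6 sp3, C7 sp, C8 sp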